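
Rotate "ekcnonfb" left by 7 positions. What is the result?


Input: "ekcnonfb", rotate left by 7
First 7 characters: "ekcnonf"
Remaining characters: "b"
Concatenate remaining + first: "b" + "ekcnonf" = "bekcnonf"

bekcnonf


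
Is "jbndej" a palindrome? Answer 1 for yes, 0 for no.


Input: jbndej
Reversed: jednbj
  Compare pos 0 ('j') with pos 5 ('j'): match
  Compare pos 1 ('b') with pos 4 ('e'): MISMATCH
  Compare pos 2 ('n') with pos 3 ('d'): MISMATCH
Result: not a palindrome

0


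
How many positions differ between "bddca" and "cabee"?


Comparing "bddca" and "cabee" position by position:
  Position 0: 'b' vs 'c' => DIFFER
  Position 1: 'd' vs 'a' => DIFFER
  Position 2: 'd' vs 'b' => DIFFER
  Position 3: 'c' vs 'e' => DIFFER
  Position 4: 'a' vs 'e' => DIFFER
Positions that differ: 5

5


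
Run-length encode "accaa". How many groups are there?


Input: accaa
Scanning for consecutive runs:
  Group 1: 'a' x 1 (positions 0-0)
  Group 2: 'c' x 2 (positions 1-2)
  Group 3: 'a' x 2 (positions 3-4)
Total groups: 3

3


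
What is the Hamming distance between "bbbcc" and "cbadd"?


Comparing "bbbcc" and "cbadd" position by position:
  Position 0: 'b' vs 'c' => differ
  Position 1: 'b' vs 'b' => same
  Position 2: 'b' vs 'a' => differ
  Position 3: 'c' vs 'd' => differ
  Position 4: 'c' vs 'd' => differ
Total differences (Hamming distance): 4

4


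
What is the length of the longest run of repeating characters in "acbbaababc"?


Input: "acbbaababc"
Scanning for longest run:
  Position 1 ('c'): new char, reset run to 1
  Position 2 ('b'): new char, reset run to 1
  Position 3 ('b'): continues run of 'b', length=2
  Position 4 ('a'): new char, reset run to 1
  Position 5 ('a'): continues run of 'a', length=2
  Position 6 ('b'): new char, reset run to 1
  Position 7 ('a'): new char, reset run to 1
  Position 8 ('b'): new char, reset run to 1
  Position 9 ('c'): new char, reset run to 1
Longest run: 'b' with length 2

2


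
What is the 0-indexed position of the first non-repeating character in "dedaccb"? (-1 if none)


Input: dedaccb
Character frequencies:
  'a': 1
  'b': 1
  'c': 2
  'd': 2
  'e': 1
Scanning left to right for freq == 1:
  Position 0 ('d'): freq=2, skip
  Position 1 ('e'): unique! => answer = 1

1


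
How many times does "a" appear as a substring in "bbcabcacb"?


Searching for "a" in "bbcabcacb"
Scanning each position:
  Position 0: "b" => no
  Position 1: "b" => no
  Position 2: "c" => no
  Position 3: "a" => MATCH
  Position 4: "b" => no
  Position 5: "c" => no
  Position 6: "a" => MATCH
  Position 7: "c" => no
  Position 8: "b" => no
Total occurrences: 2

2


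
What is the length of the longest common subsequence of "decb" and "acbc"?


LCS of "decb" and "acbc"
DP table:
           a    c    b    c
      0    0    0    0    0
  d   0    0    0    0    0
  e   0    0    0    0    0
  c   0    0    1    1    1
  b   0    0    1    2    2
LCS length = dp[4][4] = 2

2


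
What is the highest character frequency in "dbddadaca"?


Input: dbddadaca
Character counts:
  'a': 3
  'b': 1
  'c': 1
  'd': 4
Maximum frequency: 4

4


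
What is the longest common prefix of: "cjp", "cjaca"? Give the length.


Words: cjp, cjaca
  Position 0: all 'c' => match
  Position 1: all 'j' => match
  Position 2: ('p', 'a') => mismatch, stop
LCP = "cj" (length 2)

2


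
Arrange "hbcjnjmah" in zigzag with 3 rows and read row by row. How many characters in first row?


Zigzag "hbcjnjmah" into 3 rows:
Placing characters:
  'h' => row 0
  'b' => row 1
  'c' => row 2
  'j' => row 1
  'n' => row 0
  'j' => row 1
  'm' => row 2
  'a' => row 1
  'h' => row 0
Rows:
  Row 0: "hnh"
  Row 1: "bjja"
  Row 2: "cm"
First row length: 3

3


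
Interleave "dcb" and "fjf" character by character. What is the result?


Interleaving "dcb" and "fjf":
  Position 0: 'd' from first, 'f' from second => "df"
  Position 1: 'c' from first, 'j' from second => "cj"
  Position 2: 'b' from first, 'f' from second => "bf"
Result: dfcjbf

dfcjbf


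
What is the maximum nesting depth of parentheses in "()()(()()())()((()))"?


Input: "()()(()()())()((()))"
Tracking depth:
  Position 0 '(': depth becomes 1
  Position 1 ')': depth becomes 0
  Position 2 '(': depth becomes 1
  Position 3 ')': depth becomes 0
  Position 4 '(': depth becomes 1
  Position 5 '(': depth becomes 2
  Position 6 ')': depth becomes 1
  Position 7 '(': depth becomes 2
  Position 8 ')': depth becomes 1
  Position 9 '(': depth becomes 2
  Position 10 ')': depth becomes 1
  Position 11 ')': depth becomes 0
  Position 12 '(': depth becomes 1
  Position 13 ')': depth becomes 0
  Position 14 '(': depth becomes 1
  Position 15 '(': depth becomes 2
  Position 16 '(': depth becomes 3
  Position 17 ')': depth becomes 2
  Position 18 ')': depth becomes 1
  Position 19 ')': depth becomes 0
Maximum depth reached: 3

3


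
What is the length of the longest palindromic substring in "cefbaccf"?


Input: "cefbaccf"
Checking substrings for palindromes:
  [5:7] "cc" (len 2) => palindrome
Longest palindromic substring: "cc" with length 2

2


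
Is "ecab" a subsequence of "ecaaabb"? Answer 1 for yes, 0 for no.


Check if "ecab" is a subsequence of "ecaaabb"
Greedy scan:
  Position 0 ('e'): matches sub[0] = 'e'
  Position 1 ('c'): matches sub[1] = 'c'
  Position 2 ('a'): matches sub[2] = 'a'
  Position 3 ('a'): no match needed
  Position 4 ('a'): no match needed
  Position 5 ('b'): matches sub[3] = 'b'
  Position 6 ('b'): no match needed
All 4 characters matched => is a subsequence

1


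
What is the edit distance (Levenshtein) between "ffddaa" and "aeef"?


Computing edit distance: "ffddaa" -> "aeef"
DP table:
           a    e    e    f
      0    1    2    3    4
  f   1    1    2    3    3
  f   2    2    2    3    3
  d   3    3    3    3    4
  d   4    4    4    4    4
  a   5    4    5    5    5
  a   6    5    5    6    6
Edit distance = dp[6][4] = 6

6


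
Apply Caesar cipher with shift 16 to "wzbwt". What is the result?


Caesar cipher: shift "wzbwt" by 16
  'w' (pos 22) + 16 = pos 12 = 'm'
  'z' (pos 25) + 16 = pos 15 = 'p'
  'b' (pos 1) + 16 = pos 17 = 'r'
  'w' (pos 22) + 16 = pos 12 = 'm'
  't' (pos 19) + 16 = pos 9 = 'j'
Result: mprmj

mprmj


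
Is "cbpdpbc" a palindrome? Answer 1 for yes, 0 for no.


Input: cbpdpbc
Reversed: cbpdpbc
  Compare pos 0 ('c') with pos 6 ('c'): match
  Compare pos 1 ('b') with pos 5 ('b'): match
  Compare pos 2 ('p') with pos 4 ('p'): match
Result: palindrome

1


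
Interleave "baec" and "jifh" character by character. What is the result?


Interleaving "baec" and "jifh":
  Position 0: 'b' from first, 'j' from second => "bj"
  Position 1: 'a' from first, 'i' from second => "ai"
  Position 2: 'e' from first, 'f' from second => "ef"
  Position 3: 'c' from first, 'h' from second => "ch"
Result: bjaiefch

bjaiefch


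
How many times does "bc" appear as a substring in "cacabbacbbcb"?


Searching for "bc" in "cacabbacbbcb"
Scanning each position:
  Position 0: "ca" => no
  Position 1: "ac" => no
  Position 2: "ca" => no
  Position 3: "ab" => no
  Position 4: "bb" => no
  Position 5: "ba" => no
  Position 6: "ac" => no
  Position 7: "cb" => no
  Position 8: "bb" => no
  Position 9: "bc" => MATCH
  Position 10: "cb" => no
Total occurrences: 1

1


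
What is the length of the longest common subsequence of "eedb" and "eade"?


LCS of "eedb" and "eade"
DP table:
           e    a    d    e
      0    0    0    0    0
  e   0    1    1    1    1
  e   0    1    1    1    2
  d   0    1    1    2    2
  b   0    1    1    2    2
LCS length = dp[4][4] = 2

2


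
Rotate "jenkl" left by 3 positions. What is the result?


Input: "jenkl", rotate left by 3
First 3 characters: "jen"
Remaining characters: "kl"
Concatenate remaining + first: "kl" + "jen" = "kljen"

kljen


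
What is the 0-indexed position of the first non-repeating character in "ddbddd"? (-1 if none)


Input: ddbddd
Character frequencies:
  'b': 1
  'd': 5
Scanning left to right for freq == 1:
  Position 0 ('d'): freq=5, skip
  Position 1 ('d'): freq=5, skip
  Position 2 ('b'): unique! => answer = 2

2


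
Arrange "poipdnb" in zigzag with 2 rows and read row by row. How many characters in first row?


Zigzag "poipdnb" into 2 rows:
Placing characters:
  'p' => row 0
  'o' => row 1
  'i' => row 0
  'p' => row 1
  'd' => row 0
  'n' => row 1
  'b' => row 0
Rows:
  Row 0: "pidb"
  Row 1: "opn"
First row length: 4

4


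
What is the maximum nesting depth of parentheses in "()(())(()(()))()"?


Input: "()(())(()(()))()"
Tracking depth:
  Position 0 '(': depth becomes 1
  Position 1 ')': depth becomes 0
  Position 2 '(': depth becomes 1
  Position 3 '(': depth becomes 2
  Position 4 ')': depth becomes 1
  Position 5 ')': depth becomes 0
  Position 6 '(': depth becomes 1
  Position 7 '(': depth becomes 2
  Position 8 ')': depth becomes 1
  Position 9 '(': depth becomes 2
  Position 10 '(': depth becomes 3
  Position 11 ')': depth becomes 2
  Position 12 ')': depth becomes 1
  Position 13 ')': depth becomes 0
  Position 14 '(': depth becomes 1
  Position 15 ')': depth becomes 0
Maximum depth reached: 3

3


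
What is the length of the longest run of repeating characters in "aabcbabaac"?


Input: "aabcbabaac"
Scanning for longest run:
  Position 1 ('a'): continues run of 'a', length=2
  Position 2 ('b'): new char, reset run to 1
  Position 3 ('c'): new char, reset run to 1
  Position 4 ('b'): new char, reset run to 1
  Position 5 ('a'): new char, reset run to 1
  Position 6 ('b'): new char, reset run to 1
  Position 7 ('a'): new char, reset run to 1
  Position 8 ('a'): continues run of 'a', length=2
  Position 9 ('c'): new char, reset run to 1
Longest run: 'a' with length 2

2


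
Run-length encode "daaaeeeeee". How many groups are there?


Input: daaaeeeeee
Scanning for consecutive runs:
  Group 1: 'd' x 1 (positions 0-0)
  Group 2: 'a' x 3 (positions 1-3)
  Group 3: 'e' x 6 (positions 4-9)
Total groups: 3

3


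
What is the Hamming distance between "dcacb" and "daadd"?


Comparing "dcacb" and "daadd" position by position:
  Position 0: 'd' vs 'd' => same
  Position 1: 'c' vs 'a' => differ
  Position 2: 'a' vs 'a' => same
  Position 3: 'c' vs 'd' => differ
  Position 4: 'b' vs 'd' => differ
Total differences (Hamming distance): 3

3


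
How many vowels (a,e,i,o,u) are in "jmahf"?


Input: jmahf
Checking each character:
  'j' at position 0: consonant
  'm' at position 1: consonant
  'a' at position 2: vowel (running total: 1)
  'h' at position 3: consonant
  'f' at position 4: consonant
Total vowels: 1

1


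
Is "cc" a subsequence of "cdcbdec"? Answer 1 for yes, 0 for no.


Check if "cc" is a subsequence of "cdcbdec"
Greedy scan:
  Position 0 ('c'): matches sub[0] = 'c'
  Position 1 ('d'): no match needed
  Position 2 ('c'): matches sub[1] = 'c'
  Position 3 ('b'): no match needed
  Position 4 ('d'): no match needed
  Position 5 ('e'): no match needed
  Position 6 ('c'): no match needed
All 2 characters matched => is a subsequence

1


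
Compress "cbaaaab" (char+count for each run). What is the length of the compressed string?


Input: cbaaaab
Runs:
  'c' x 1 => "c1"
  'b' x 1 => "b1"
  'a' x 4 => "a4"
  'b' x 1 => "b1"
Compressed: "c1b1a4b1"
Compressed length: 8

8


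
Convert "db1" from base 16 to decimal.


Input: "db1" in base 16
Positional expansion:
  Digit 'd' (value 13) x 16^2 = 3328
  Digit 'b' (value 11) x 16^1 = 176
  Digit '1' (value 1) x 16^0 = 1
Sum = 3505

3505


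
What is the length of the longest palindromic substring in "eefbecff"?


Input: "eefbecff"
Checking substrings for palindromes:
  [0:2] "ee" (len 2) => palindrome
  [6:8] "ff" (len 2) => palindrome
Longest palindromic substring: "ee" with length 2

2


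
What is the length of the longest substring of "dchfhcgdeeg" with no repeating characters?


Input: "dchfhcgdeeg"
Sliding window (track last position of each char):
  Position 0 ('d'): window [0,0] length 1 -- new best
  Position 1 ('c'): window [0,1] length 2 -- new best
  Position 2 ('h'): window [0,2] length 3 -- new best
  Position 3 ('f'): window [0,3] length 4 -- new best
  Position 4 ('h'): repeat (last at 2), move window start to 3
  Position 4 ('h'): window [3,4] length 2
  Position 5 ('c'): window [3,5] length 3
  Position 6 ('g'): window [3,6] length 4
  Position 7 ('d'): window [3,7] length 5 -- new best
  Position 8 ('e'): window [3,8] length 6 -- new best
  Position 9 ('e'): repeat (last at 8), move window start to 9
  Position 9 ('e'): window [9,9] length 1
  Position 10 ('g'): window [9,10] length 2
Longest substring with no repeats: "fhcgde" with length 6

6


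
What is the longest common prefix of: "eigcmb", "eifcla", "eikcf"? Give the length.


Words: eigcmb, eifcla, eikcf
  Position 0: all 'e' => match
  Position 1: all 'i' => match
  Position 2: ('g', 'f', 'k') => mismatch, stop
LCP = "ei" (length 2)

2


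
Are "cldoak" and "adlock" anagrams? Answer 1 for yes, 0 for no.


Strings: "cldoak", "adlock"
Sorted first:  acdklo
Sorted second: acdklo
Sorted forms match => anagrams

1


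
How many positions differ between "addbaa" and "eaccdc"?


Comparing "addbaa" and "eaccdc" position by position:
  Position 0: 'a' vs 'e' => DIFFER
  Position 1: 'd' vs 'a' => DIFFER
  Position 2: 'd' vs 'c' => DIFFER
  Position 3: 'b' vs 'c' => DIFFER
  Position 4: 'a' vs 'd' => DIFFER
  Position 5: 'a' vs 'c' => DIFFER
Positions that differ: 6

6


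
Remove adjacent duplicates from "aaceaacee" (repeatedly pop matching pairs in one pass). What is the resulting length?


Input: aaceaacee
Stack-based adjacent duplicate removal:
  Read 'a': push. Stack: a
  Read 'a': matches stack top 'a' => pop. Stack: (empty)
  Read 'c': push. Stack: c
  Read 'e': push. Stack: ce
  Read 'a': push. Stack: cea
  Read 'a': matches stack top 'a' => pop. Stack: ce
  Read 'c': push. Stack: cec
  Read 'e': push. Stack: cece
  Read 'e': matches stack top 'e' => pop. Stack: cec
Final stack: "cec" (length 3)

3


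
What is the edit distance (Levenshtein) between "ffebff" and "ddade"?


Computing edit distance: "ffebff" -> "ddade"
DP table:
           d    d    a    d    e
      0    1    2    3    4    5
  f   1    1    2    3    4    5
  f   2    2    2    3    4    5
  e   3    3    3    3    4    4
  b   4    4    4    4    4    5
  f   5    5    5    5    5    5
  f   6    6    6    6    6    6
Edit distance = dp[6][5] = 6

6


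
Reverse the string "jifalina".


Input: jifalina
Reading characters right to left:
  Position 7: 'a'
  Position 6: 'n'
  Position 5: 'i'
  Position 4: 'l'
  Position 3: 'a'
  Position 2: 'f'
  Position 1: 'i'
  Position 0: 'j'
Reversed: anilafij

anilafij


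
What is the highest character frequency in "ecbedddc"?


Input: ecbedddc
Character counts:
  'b': 1
  'c': 2
  'd': 3
  'e': 2
Maximum frequency: 3

3


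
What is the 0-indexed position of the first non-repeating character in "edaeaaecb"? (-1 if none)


Input: edaeaaecb
Character frequencies:
  'a': 3
  'b': 1
  'c': 1
  'd': 1
  'e': 3
Scanning left to right for freq == 1:
  Position 0 ('e'): freq=3, skip
  Position 1 ('d'): unique! => answer = 1

1


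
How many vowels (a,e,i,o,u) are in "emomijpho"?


Input: emomijpho
Checking each character:
  'e' at position 0: vowel (running total: 1)
  'm' at position 1: consonant
  'o' at position 2: vowel (running total: 2)
  'm' at position 3: consonant
  'i' at position 4: vowel (running total: 3)
  'j' at position 5: consonant
  'p' at position 6: consonant
  'h' at position 7: consonant
  'o' at position 8: vowel (running total: 4)
Total vowels: 4

4


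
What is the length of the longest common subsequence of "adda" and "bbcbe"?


LCS of "adda" and "bbcbe"
DP table:
           b    b    c    b    e
      0    0    0    0    0    0
  a   0    0    0    0    0    0
  d   0    0    0    0    0    0
  d   0    0    0    0    0    0
  a   0    0    0    0    0    0
LCS length = dp[4][5] = 0

0


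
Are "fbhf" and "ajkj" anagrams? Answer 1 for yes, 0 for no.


Strings: "fbhf", "ajkj"
Sorted first:  bffh
Sorted second: ajjk
Differ at position 0: 'b' vs 'a' => not anagrams

0


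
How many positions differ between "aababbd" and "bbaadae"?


Comparing "aababbd" and "bbaadae" position by position:
  Position 0: 'a' vs 'b' => DIFFER
  Position 1: 'a' vs 'b' => DIFFER
  Position 2: 'b' vs 'a' => DIFFER
  Position 3: 'a' vs 'a' => same
  Position 4: 'b' vs 'd' => DIFFER
  Position 5: 'b' vs 'a' => DIFFER
  Position 6: 'd' vs 'e' => DIFFER
Positions that differ: 6

6


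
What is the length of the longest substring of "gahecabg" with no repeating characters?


Input: "gahecabg"
Sliding window (track last position of each char):
  Position 0 ('g'): window [0,0] length 1 -- new best
  Position 1 ('a'): window [0,1] length 2 -- new best
  Position 2 ('h'): window [0,2] length 3 -- new best
  Position 3 ('e'): window [0,3] length 4 -- new best
  Position 4 ('c'): window [0,4] length 5 -- new best
  Position 5 ('a'): repeat (last at 1), move window start to 2
  Position 5 ('a'): window [2,5] length 4
  Position 6 ('b'): window [2,6] length 5
  Position 7 ('g'): window [2,7] length 6 -- new best
Longest substring with no repeats: "hecabg" with length 6

6


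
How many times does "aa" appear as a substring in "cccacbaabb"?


Searching for "aa" in "cccacbaabb"
Scanning each position:
  Position 0: "cc" => no
  Position 1: "cc" => no
  Position 2: "ca" => no
  Position 3: "ac" => no
  Position 4: "cb" => no
  Position 5: "ba" => no
  Position 6: "aa" => MATCH
  Position 7: "ab" => no
  Position 8: "bb" => no
Total occurrences: 1

1


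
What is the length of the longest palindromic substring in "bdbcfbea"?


Input: "bdbcfbea"
Checking substrings for palindromes:
  [0:3] "bdb" (len 3) => palindrome
Longest palindromic substring: "bdb" with length 3

3


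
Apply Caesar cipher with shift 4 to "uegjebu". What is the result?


Caesar cipher: shift "uegjebu" by 4
  'u' (pos 20) + 4 = pos 24 = 'y'
  'e' (pos 4) + 4 = pos 8 = 'i'
  'g' (pos 6) + 4 = pos 10 = 'k'
  'j' (pos 9) + 4 = pos 13 = 'n'
  'e' (pos 4) + 4 = pos 8 = 'i'
  'b' (pos 1) + 4 = pos 5 = 'f'
  'u' (pos 20) + 4 = pos 24 = 'y'
Result: yiknify

yiknify


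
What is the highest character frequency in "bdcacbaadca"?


Input: bdcacbaadca
Character counts:
  'a': 4
  'b': 2
  'c': 3
  'd': 2
Maximum frequency: 4

4


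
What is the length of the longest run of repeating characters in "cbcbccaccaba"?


Input: "cbcbccaccaba"
Scanning for longest run:
  Position 1 ('b'): new char, reset run to 1
  Position 2 ('c'): new char, reset run to 1
  Position 3 ('b'): new char, reset run to 1
  Position 4 ('c'): new char, reset run to 1
  Position 5 ('c'): continues run of 'c', length=2
  Position 6 ('a'): new char, reset run to 1
  Position 7 ('c'): new char, reset run to 1
  Position 8 ('c'): continues run of 'c', length=2
  Position 9 ('a'): new char, reset run to 1
  Position 10 ('b'): new char, reset run to 1
  Position 11 ('a'): new char, reset run to 1
Longest run: 'c' with length 2

2


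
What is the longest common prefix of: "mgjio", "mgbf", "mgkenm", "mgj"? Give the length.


Words: mgjio, mgbf, mgkenm, mgj
  Position 0: all 'm' => match
  Position 1: all 'g' => match
  Position 2: ('j', 'b', 'k', 'j') => mismatch, stop
LCP = "mg" (length 2)

2


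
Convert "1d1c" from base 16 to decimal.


Input: "1d1c" in base 16
Positional expansion:
  Digit '1' (value 1) x 16^3 = 4096
  Digit 'd' (value 13) x 16^2 = 3328
  Digit '1' (value 1) x 16^1 = 16
  Digit 'c' (value 12) x 16^0 = 12
Sum = 7452

7452


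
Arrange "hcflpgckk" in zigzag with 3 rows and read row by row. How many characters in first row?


Zigzag "hcflpgckk" into 3 rows:
Placing characters:
  'h' => row 0
  'c' => row 1
  'f' => row 2
  'l' => row 1
  'p' => row 0
  'g' => row 1
  'c' => row 2
  'k' => row 1
  'k' => row 0
Rows:
  Row 0: "hpk"
  Row 1: "clgk"
  Row 2: "fc"
First row length: 3

3


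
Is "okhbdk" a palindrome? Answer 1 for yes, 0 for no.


Input: okhbdk
Reversed: kdbhko
  Compare pos 0 ('o') with pos 5 ('k'): MISMATCH
  Compare pos 1 ('k') with pos 4 ('d'): MISMATCH
  Compare pos 2 ('h') with pos 3 ('b'): MISMATCH
Result: not a palindrome

0


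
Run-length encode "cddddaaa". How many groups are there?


Input: cddddaaa
Scanning for consecutive runs:
  Group 1: 'c' x 1 (positions 0-0)
  Group 2: 'd' x 4 (positions 1-4)
  Group 3: 'a' x 3 (positions 5-7)
Total groups: 3

3


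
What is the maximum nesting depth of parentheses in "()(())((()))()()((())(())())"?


Input: "()(())((()))()()((())(())())"
Tracking depth:
  Position 0 '(': depth becomes 1
  Position 1 ')': depth becomes 0
  Position 2 '(': depth becomes 1
  Position 3 '(': depth becomes 2
  Position 4 ')': depth becomes 1
  Position 5 ')': depth becomes 0
  Position 6 '(': depth becomes 1
  Position 7 '(': depth becomes 2
  Position 8 '(': depth becomes 3
  Position 9 ')': depth becomes 2
  Position 10 ')': depth becomes 1
  Position 11 ')': depth becomes 0
  Position 12 '(': depth becomes 1
  Position 13 ')': depth becomes 0
  Position 14 '(': depth becomes 1
  Position 15 ')': depth becomes 0
  Position 16 '(': depth becomes 1
  Position 17 '(': depth becomes 2
  Position 18 '(': depth becomes 3
  Position 19 ')': depth becomes 2
  Position 20 ')': depth becomes 1
  Position 21 '(': depth becomes 2
  Position 22 '(': depth becomes 3
  Position 23 ')': depth becomes 2
  Position 24 ')': depth becomes 1
  Position 25 '(': depth becomes 2
  Position 26 ')': depth becomes 1
  Position 27 ')': depth becomes 0
Maximum depth reached: 3

3


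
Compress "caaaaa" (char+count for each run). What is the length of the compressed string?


Input: caaaaa
Runs:
  'c' x 1 => "c1"
  'a' x 5 => "a5"
Compressed: "c1a5"
Compressed length: 4

4


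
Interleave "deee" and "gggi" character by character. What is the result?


Interleaving "deee" and "gggi":
  Position 0: 'd' from first, 'g' from second => "dg"
  Position 1: 'e' from first, 'g' from second => "eg"
  Position 2: 'e' from first, 'g' from second => "eg"
  Position 3: 'e' from first, 'i' from second => "ei"
Result: dgegegei

dgegegei


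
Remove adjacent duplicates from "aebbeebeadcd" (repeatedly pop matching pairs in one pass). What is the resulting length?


Input: aebbeebeadcd
Stack-based adjacent duplicate removal:
  Read 'a': push. Stack: a
  Read 'e': push. Stack: ae
  Read 'b': push. Stack: aeb
  Read 'b': matches stack top 'b' => pop. Stack: ae
  Read 'e': matches stack top 'e' => pop. Stack: a
  Read 'e': push. Stack: ae
  Read 'b': push. Stack: aeb
  Read 'e': push. Stack: aebe
  Read 'a': push. Stack: aebea
  Read 'd': push. Stack: aebead
  Read 'c': push. Stack: aebeadc
  Read 'd': push. Stack: aebeadcd
Final stack: "aebeadcd" (length 8)

8


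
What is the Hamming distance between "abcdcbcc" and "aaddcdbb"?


Comparing "abcdcbcc" and "aaddcdbb" position by position:
  Position 0: 'a' vs 'a' => same
  Position 1: 'b' vs 'a' => differ
  Position 2: 'c' vs 'd' => differ
  Position 3: 'd' vs 'd' => same
  Position 4: 'c' vs 'c' => same
  Position 5: 'b' vs 'd' => differ
  Position 6: 'c' vs 'b' => differ
  Position 7: 'c' vs 'b' => differ
Total differences (Hamming distance): 5

5


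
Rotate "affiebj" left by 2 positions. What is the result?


Input: "affiebj", rotate left by 2
First 2 characters: "af"
Remaining characters: "fiebj"
Concatenate remaining + first: "fiebj" + "af" = "fiebjaf"

fiebjaf


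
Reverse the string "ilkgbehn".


Input: ilkgbehn
Reading characters right to left:
  Position 7: 'n'
  Position 6: 'h'
  Position 5: 'e'
  Position 4: 'b'
  Position 3: 'g'
  Position 2: 'k'
  Position 1: 'l'
  Position 0: 'i'
Reversed: nhebgkli

nhebgkli


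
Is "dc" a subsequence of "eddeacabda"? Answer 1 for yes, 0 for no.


Check if "dc" is a subsequence of "eddeacabda"
Greedy scan:
  Position 0 ('e'): no match needed
  Position 1 ('d'): matches sub[0] = 'd'
  Position 2 ('d'): no match needed
  Position 3 ('e'): no match needed
  Position 4 ('a'): no match needed
  Position 5 ('c'): matches sub[1] = 'c'
  Position 6 ('a'): no match needed
  Position 7 ('b'): no match needed
  Position 8 ('d'): no match needed
  Position 9 ('a'): no match needed
All 2 characters matched => is a subsequence

1


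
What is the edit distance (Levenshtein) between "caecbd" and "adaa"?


Computing edit distance: "caecbd" -> "adaa"
DP table:
           a    d    a    a
      0    1    2    3    4
  c   1    1    2    3    4
  a   2    1    2    2    3
  e   3    2    2    3    3
  c   4    3    3    3    4
  b   5    4    4    4    4
  d   6    5    4    5    5
Edit distance = dp[6][4] = 5

5


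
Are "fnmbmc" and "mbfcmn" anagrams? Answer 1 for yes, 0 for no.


Strings: "fnmbmc", "mbfcmn"
Sorted first:  bcfmmn
Sorted second: bcfmmn
Sorted forms match => anagrams

1


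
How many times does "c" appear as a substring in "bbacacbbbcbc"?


Searching for "c" in "bbacacbbbcbc"
Scanning each position:
  Position 0: "b" => no
  Position 1: "b" => no
  Position 2: "a" => no
  Position 3: "c" => MATCH
  Position 4: "a" => no
  Position 5: "c" => MATCH
  Position 6: "b" => no
  Position 7: "b" => no
  Position 8: "b" => no
  Position 9: "c" => MATCH
  Position 10: "b" => no
  Position 11: "c" => MATCH
Total occurrences: 4

4


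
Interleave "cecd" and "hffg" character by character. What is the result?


Interleaving "cecd" and "hffg":
  Position 0: 'c' from first, 'h' from second => "ch"
  Position 1: 'e' from first, 'f' from second => "ef"
  Position 2: 'c' from first, 'f' from second => "cf"
  Position 3: 'd' from first, 'g' from second => "dg"
Result: chefcfdg

chefcfdg


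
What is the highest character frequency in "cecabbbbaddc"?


Input: cecabbbbaddc
Character counts:
  'a': 2
  'b': 4
  'c': 3
  'd': 2
  'e': 1
Maximum frequency: 4

4


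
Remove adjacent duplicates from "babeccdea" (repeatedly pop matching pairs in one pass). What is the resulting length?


Input: babeccdea
Stack-based adjacent duplicate removal:
  Read 'b': push. Stack: b
  Read 'a': push. Stack: ba
  Read 'b': push. Stack: bab
  Read 'e': push. Stack: babe
  Read 'c': push. Stack: babec
  Read 'c': matches stack top 'c' => pop. Stack: babe
  Read 'd': push. Stack: babed
  Read 'e': push. Stack: babede
  Read 'a': push. Stack: babedea
Final stack: "babedea" (length 7)

7


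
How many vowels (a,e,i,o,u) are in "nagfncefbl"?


Input: nagfncefbl
Checking each character:
  'n' at position 0: consonant
  'a' at position 1: vowel (running total: 1)
  'g' at position 2: consonant
  'f' at position 3: consonant
  'n' at position 4: consonant
  'c' at position 5: consonant
  'e' at position 6: vowel (running total: 2)
  'f' at position 7: consonant
  'b' at position 8: consonant
  'l' at position 9: consonant
Total vowels: 2

2


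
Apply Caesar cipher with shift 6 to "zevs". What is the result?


Caesar cipher: shift "zevs" by 6
  'z' (pos 25) + 6 = pos 5 = 'f'
  'e' (pos 4) + 6 = pos 10 = 'k'
  'v' (pos 21) + 6 = pos 1 = 'b'
  's' (pos 18) + 6 = pos 24 = 'y'
Result: fkby

fkby


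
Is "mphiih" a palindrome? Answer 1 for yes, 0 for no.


Input: mphiih
Reversed: hiihpm
  Compare pos 0 ('m') with pos 5 ('h'): MISMATCH
  Compare pos 1 ('p') with pos 4 ('i'): MISMATCH
  Compare pos 2 ('h') with pos 3 ('i'): MISMATCH
Result: not a palindrome

0


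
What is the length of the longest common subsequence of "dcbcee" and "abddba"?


LCS of "dcbcee" and "abddba"
DP table:
           a    b    d    d    b    a
      0    0    0    0    0    0    0
  d   0    0    0    1    1    1    1
  c   0    0    0    1    1    1    1
  b   0    0    1    1    1    2    2
  c   0    0    1    1    1    2    2
  e   0    0    1    1    1    2    2
  e   0    0    1    1    1    2    2
LCS length = dp[6][6] = 2

2


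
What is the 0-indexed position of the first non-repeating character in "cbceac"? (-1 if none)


Input: cbceac
Character frequencies:
  'a': 1
  'b': 1
  'c': 3
  'e': 1
Scanning left to right for freq == 1:
  Position 0 ('c'): freq=3, skip
  Position 1 ('b'): unique! => answer = 1

1


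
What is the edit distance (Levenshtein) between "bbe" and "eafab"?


Computing edit distance: "bbe" -> "eafab"
DP table:
           e    a    f    a    b
      0    1    2    3    4    5
  b   1    1    2    3    4    4
  b   2    2    2    3    4    4
  e   3    2    3    3    4    5
Edit distance = dp[3][5] = 5

5


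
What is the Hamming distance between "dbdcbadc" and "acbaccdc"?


Comparing "dbdcbadc" and "acbaccdc" position by position:
  Position 0: 'd' vs 'a' => differ
  Position 1: 'b' vs 'c' => differ
  Position 2: 'd' vs 'b' => differ
  Position 3: 'c' vs 'a' => differ
  Position 4: 'b' vs 'c' => differ
  Position 5: 'a' vs 'c' => differ
  Position 6: 'd' vs 'd' => same
  Position 7: 'c' vs 'c' => same
Total differences (Hamming distance): 6

6


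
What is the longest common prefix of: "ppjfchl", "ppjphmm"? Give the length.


Words: ppjfchl, ppjphmm
  Position 0: all 'p' => match
  Position 1: all 'p' => match
  Position 2: all 'j' => match
  Position 3: ('f', 'p') => mismatch, stop
LCP = "ppj" (length 3)

3


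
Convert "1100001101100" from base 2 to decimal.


Input: "1100001101100" in base 2
Positional expansion:
  Digit '1' (value 1) x 2^12 = 4096
  Digit '1' (value 1) x 2^11 = 2048
  Digit '0' (value 0) x 2^10 = 0
  Digit '0' (value 0) x 2^9 = 0
  Digit '0' (value 0) x 2^8 = 0
  Digit '0' (value 0) x 2^7 = 0
  Digit '1' (value 1) x 2^6 = 64
  Digit '1' (value 1) x 2^5 = 32
  Digit '0' (value 0) x 2^4 = 0
  Digit '1' (value 1) x 2^3 = 8
  Digit '1' (value 1) x 2^2 = 4
  Digit '0' (value 0) x 2^1 = 0
  Digit '0' (value 0) x 2^0 = 0
Sum = 6252

6252


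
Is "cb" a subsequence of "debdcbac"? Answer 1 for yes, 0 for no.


Check if "cb" is a subsequence of "debdcbac"
Greedy scan:
  Position 0 ('d'): no match needed
  Position 1 ('e'): no match needed
  Position 2 ('b'): no match needed
  Position 3 ('d'): no match needed
  Position 4 ('c'): matches sub[0] = 'c'
  Position 5 ('b'): matches sub[1] = 'b'
  Position 6 ('a'): no match needed
  Position 7 ('c'): no match needed
All 2 characters matched => is a subsequence

1


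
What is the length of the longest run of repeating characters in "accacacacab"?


Input: "accacacacab"
Scanning for longest run:
  Position 1 ('c'): new char, reset run to 1
  Position 2 ('c'): continues run of 'c', length=2
  Position 3 ('a'): new char, reset run to 1
  Position 4 ('c'): new char, reset run to 1
  Position 5 ('a'): new char, reset run to 1
  Position 6 ('c'): new char, reset run to 1
  Position 7 ('a'): new char, reset run to 1
  Position 8 ('c'): new char, reset run to 1
  Position 9 ('a'): new char, reset run to 1
  Position 10 ('b'): new char, reset run to 1
Longest run: 'c' with length 2

2


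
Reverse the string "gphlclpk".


Input: gphlclpk
Reading characters right to left:
  Position 7: 'k'
  Position 6: 'p'
  Position 5: 'l'
  Position 4: 'c'
  Position 3: 'l'
  Position 2: 'h'
  Position 1: 'p'
  Position 0: 'g'
Reversed: kplclhpg

kplclhpg


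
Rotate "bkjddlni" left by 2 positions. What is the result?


Input: "bkjddlni", rotate left by 2
First 2 characters: "bk"
Remaining characters: "jddlni"
Concatenate remaining + first: "jddlni" + "bk" = "jddlnibk"

jddlnibk


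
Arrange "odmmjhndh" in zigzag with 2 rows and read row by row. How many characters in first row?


Zigzag "odmmjhndh" into 2 rows:
Placing characters:
  'o' => row 0
  'd' => row 1
  'm' => row 0
  'm' => row 1
  'j' => row 0
  'h' => row 1
  'n' => row 0
  'd' => row 1
  'h' => row 0
Rows:
  Row 0: "omjnh"
  Row 1: "dmhd"
First row length: 5

5


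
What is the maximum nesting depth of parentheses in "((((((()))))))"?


Input: "((((((()))))))"
Tracking depth:
  Position 0 '(': depth becomes 1
  Position 1 '(': depth becomes 2
  Position 2 '(': depth becomes 3
  Position 3 '(': depth becomes 4
  Position 4 '(': depth becomes 5
  Position 5 '(': depth becomes 6
  Position 6 '(': depth becomes 7
  Position 7 ')': depth becomes 6
  Position 8 ')': depth becomes 5
  Position 9 ')': depth becomes 4
  Position 10 ')': depth becomes 3
  Position 11 ')': depth becomes 2
  Position 12 ')': depth becomes 1
  Position 13 ')': depth becomes 0
Maximum depth reached: 7

7


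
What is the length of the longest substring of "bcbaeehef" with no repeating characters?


Input: "bcbaeehef"
Sliding window (track last position of each char):
  Position 0 ('b'): window [0,0] length 1 -- new best
  Position 1 ('c'): window [0,1] length 2 -- new best
  Position 2 ('b'): repeat (last at 0), move window start to 1
  Position 2 ('b'): window [1,2] length 2
  Position 3 ('a'): window [1,3] length 3 -- new best
  Position 4 ('e'): window [1,4] length 4 -- new best
  Position 5 ('e'): repeat (last at 4), move window start to 5
  Position 5 ('e'): window [5,5] length 1
  Position 6 ('h'): window [5,6] length 2
  Position 7 ('e'): repeat (last at 5), move window start to 6
  Position 7 ('e'): window [6,7] length 2
  Position 8 ('f'): window [6,8] length 3
Longest substring with no repeats: "cbae" with length 4

4


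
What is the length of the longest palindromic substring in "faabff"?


Input: "faabff"
Checking substrings for palindromes:
  [1:3] "aa" (len 2) => palindrome
  [4:6] "ff" (len 2) => palindrome
Longest palindromic substring: "aa" with length 2

2


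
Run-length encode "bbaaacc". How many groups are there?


Input: bbaaacc
Scanning for consecutive runs:
  Group 1: 'b' x 2 (positions 0-1)
  Group 2: 'a' x 3 (positions 2-4)
  Group 3: 'c' x 2 (positions 5-6)
Total groups: 3

3


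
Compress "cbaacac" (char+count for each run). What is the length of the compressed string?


Input: cbaacac
Runs:
  'c' x 1 => "c1"
  'b' x 1 => "b1"
  'a' x 2 => "a2"
  'c' x 1 => "c1"
  'a' x 1 => "a1"
  'c' x 1 => "c1"
Compressed: "c1b1a2c1a1c1"
Compressed length: 12

12


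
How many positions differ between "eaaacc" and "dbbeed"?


Comparing "eaaacc" and "dbbeed" position by position:
  Position 0: 'e' vs 'd' => DIFFER
  Position 1: 'a' vs 'b' => DIFFER
  Position 2: 'a' vs 'b' => DIFFER
  Position 3: 'a' vs 'e' => DIFFER
  Position 4: 'c' vs 'e' => DIFFER
  Position 5: 'c' vs 'd' => DIFFER
Positions that differ: 6

6


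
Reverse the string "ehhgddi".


Input: ehhgddi
Reading characters right to left:
  Position 6: 'i'
  Position 5: 'd'
  Position 4: 'd'
  Position 3: 'g'
  Position 2: 'h'
  Position 1: 'h'
  Position 0: 'e'
Reversed: iddghhe

iddghhe


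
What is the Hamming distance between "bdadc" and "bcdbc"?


Comparing "bdadc" and "bcdbc" position by position:
  Position 0: 'b' vs 'b' => same
  Position 1: 'd' vs 'c' => differ
  Position 2: 'a' vs 'd' => differ
  Position 3: 'd' vs 'b' => differ
  Position 4: 'c' vs 'c' => same
Total differences (Hamming distance): 3

3


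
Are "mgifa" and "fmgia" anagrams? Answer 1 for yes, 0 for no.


Strings: "mgifa", "fmgia"
Sorted first:  afgim
Sorted second: afgim
Sorted forms match => anagrams

1


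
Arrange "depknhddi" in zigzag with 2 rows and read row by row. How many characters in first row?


Zigzag "depknhddi" into 2 rows:
Placing characters:
  'd' => row 0
  'e' => row 1
  'p' => row 0
  'k' => row 1
  'n' => row 0
  'h' => row 1
  'd' => row 0
  'd' => row 1
  'i' => row 0
Rows:
  Row 0: "dpndi"
  Row 1: "ekhd"
First row length: 5

5


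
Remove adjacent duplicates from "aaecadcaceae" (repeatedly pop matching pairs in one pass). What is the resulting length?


Input: aaecadcaceae
Stack-based adjacent duplicate removal:
  Read 'a': push. Stack: a
  Read 'a': matches stack top 'a' => pop. Stack: (empty)
  Read 'e': push. Stack: e
  Read 'c': push. Stack: ec
  Read 'a': push. Stack: eca
  Read 'd': push. Stack: ecad
  Read 'c': push. Stack: ecadc
  Read 'a': push. Stack: ecadca
  Read 'c': push. Stack: ecadcac
  Read 'e': push. Stack: ecadcace
  Read 'a': push. Stack: ecadcacea
  Read 'e': push. Stack: ecadcaceae
Final stack: "ecadcaceae" (length 10)

10


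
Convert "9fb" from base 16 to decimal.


Input: "9fb" in base 16
Positional expansion:
  Digit '9' (value 9) x 16^2 = 2304
  Digit 'f' (value 15) x 16^1 = 240
  Digit 'b' (value 11) x 16^0 = 11
Sum = 2555

2555


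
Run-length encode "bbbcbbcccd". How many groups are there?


Input: bbbcbbcccd
Scanning for consecutive runs:
  Group 1: 'b' x 3 (positions 0-2)
  Group 2: 'c' x 1 (positions 3-3)
  Group 3: 'b' x 2 (positions 4-5)
  Group 4: 'c' x 3 (positions 6-8)
  Group 5: 'd' x 1 (positions 9-9)
Total groups: 5

5


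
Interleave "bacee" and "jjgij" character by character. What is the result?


Interleaving "bacee" and "jjgij":
  Position 0: 'b' from first, 'j' from second => "bj"
  Position 1: 'a' from first, 'j' from second => "aj"
  Position 2: 'c' from first, 'g' from second => "cg"
  Position 3: 'e' from first, 'i' from second => "ei"
  Position 4: 'e' from first, 'j' from second => "ej"
Result: bjajcgeiej

bjajcgeiej


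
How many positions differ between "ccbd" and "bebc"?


Comparing "ccbd" and "bebc" position by position:
  Position 0: 'c' vs 'b' => DIFFER
  Position 1: 'c' vs 'e' => DIFFER
  Position 2: 'b' vs 'b' => same
  Position 3: 'd' vs 'c' => DIFFER
Positions that differ: 3

3


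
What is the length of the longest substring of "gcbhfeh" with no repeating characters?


Input: "gcbhfeh"
Sliding window (track last position of each char):
  Position 0 ('g'): window [0,0] length 1 -- new best
  Position 1 ('c'): window [0,1] length 2 -- new best
  Position 2 ('b'): window [0,2] length 3 -- new best
  Position 3 ('h'): window [0,3] length 4 -- new best
  Position 4 ('f'): window [0,4] length 5 -- new best
  Position 5 ('e'): window [0,5] length 6 -- new best
  Position 6 ('h'): repeat (last at 3), move window start to 4
  Position 6 ('h'): window [4,6] length 3
Longest substring with no repeats: "gcbhfe" with length 6

6


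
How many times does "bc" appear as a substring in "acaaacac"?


Searching for "bc" in "acaaacac"
Scanning each position:
  Position 0: "ac" => no
  Position 1: "ca" => no
  Position 2: "aa" => no
  Position 3: "aa" => no
  Position 4: "ac" => no
  Position 5: "ca" => no
  Position 6: "ac" => no
Total occurrences: 0

0


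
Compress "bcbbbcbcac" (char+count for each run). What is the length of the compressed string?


Input: bcbbbcbcac
Runs:
  'b' x 1 => "b1"
  'c' x 1 => "c1"
  'b' x 3 => "b3"
  'c' x 1 => "c1"
  'b' x 1 => "b1"
  'c' x 1 => "c1"
  'a' x 1 => "a1"
  'c' x 1 => "c1"
Compressed: "b1c1b3c1b1c1a1c1"
Compressed length: 16

16


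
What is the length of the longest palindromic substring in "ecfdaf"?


Input: "ecfdaf"
Checking substrings for palindromes:
  No multi-char palindromic substrings found
Longest palindromic substring: "e" with length 1

1


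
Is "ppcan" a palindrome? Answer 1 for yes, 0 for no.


Input: ppcan
Reversed: nacpp
  Compare pos 0 ('p') with pos 4 ('n'): MISMATCH
  Compare pos 1 ('p') with pos 3 ('a'): MISMATCH
Result: not a palindrome

0


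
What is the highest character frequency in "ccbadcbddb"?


Input: ccbadcbddb
Character counts:
  'a': 1
  'b': 3
  'c': 3
  'd': 3
Maximum frequency: 3

3


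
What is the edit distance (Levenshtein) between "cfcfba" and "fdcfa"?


Computing edit distance: "cfcfba" -> "fdcfa"
DP table:
           f    d    c    f    a
      0    1    2    3    4    5
  c   1    1    2    2    3    4
  f   2    1    2    3    2    3
  c   3    2    2    2    3    3
  f   4    3    3    3    2    3
  b   5    4    4    4    3    3
  a   6    5    5    5    4    3
Edit distance = dp[6][5] = 3

3


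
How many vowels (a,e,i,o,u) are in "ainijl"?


Input: ainijl
Checking each character:
  'a' at position 0: vowel (running total: 1)
  'i' at position 1: vowel (running total: 2)
  'n' at position 2: consonant
  'i' at position 3: vowel (running total: 3)
  'j' at position 4: consonant
  'l' at position 5: consonant
Total vowels: 3

3
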